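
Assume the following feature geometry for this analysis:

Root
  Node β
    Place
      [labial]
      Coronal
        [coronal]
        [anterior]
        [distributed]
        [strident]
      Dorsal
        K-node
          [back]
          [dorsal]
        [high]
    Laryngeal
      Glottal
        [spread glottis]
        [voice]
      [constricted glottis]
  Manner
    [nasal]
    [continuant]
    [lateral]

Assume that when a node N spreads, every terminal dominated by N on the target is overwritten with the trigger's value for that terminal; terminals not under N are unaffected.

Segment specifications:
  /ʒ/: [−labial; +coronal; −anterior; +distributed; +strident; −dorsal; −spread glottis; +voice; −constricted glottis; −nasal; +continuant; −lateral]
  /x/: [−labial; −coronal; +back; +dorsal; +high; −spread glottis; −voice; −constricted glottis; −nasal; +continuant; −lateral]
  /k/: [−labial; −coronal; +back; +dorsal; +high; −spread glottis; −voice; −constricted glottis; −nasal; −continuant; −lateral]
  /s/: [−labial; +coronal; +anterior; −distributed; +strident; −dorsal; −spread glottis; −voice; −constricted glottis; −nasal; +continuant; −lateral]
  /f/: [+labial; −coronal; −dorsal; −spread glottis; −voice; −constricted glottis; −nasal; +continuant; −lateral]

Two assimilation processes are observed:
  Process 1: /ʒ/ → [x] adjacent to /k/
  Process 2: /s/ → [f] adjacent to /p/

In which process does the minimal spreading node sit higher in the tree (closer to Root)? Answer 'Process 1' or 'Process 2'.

In Process 1, [voice], [coronal], [anterior], [distributed], [strident], [dorsal], [high], [back] change, so the minimal spreading node is Node β at depth 1.
Process 2 alters [labial], [coronal], [anterior], [distributed], [strident]; the lowest common ancestor is Place (depth 2 from Root).
Node β is closer to Root than Place, so Process 1 spreads the higher node.

Process 1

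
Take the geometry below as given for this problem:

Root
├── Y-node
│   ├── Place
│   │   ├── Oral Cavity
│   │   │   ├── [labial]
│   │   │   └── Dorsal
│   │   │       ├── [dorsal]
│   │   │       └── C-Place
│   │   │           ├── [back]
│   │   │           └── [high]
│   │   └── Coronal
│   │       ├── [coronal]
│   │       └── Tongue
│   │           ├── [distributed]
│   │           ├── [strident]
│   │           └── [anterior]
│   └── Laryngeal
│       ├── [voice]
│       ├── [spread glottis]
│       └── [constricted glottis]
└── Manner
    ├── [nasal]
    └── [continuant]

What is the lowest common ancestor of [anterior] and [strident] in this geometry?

Tongue

[anterior] lies under Tongue (below Y-node).
[strident] lies under Tongue (below Y-node).
The listed terminals split across distinct daughters of Tongue, so Tongue itself is the smallest node containing them all.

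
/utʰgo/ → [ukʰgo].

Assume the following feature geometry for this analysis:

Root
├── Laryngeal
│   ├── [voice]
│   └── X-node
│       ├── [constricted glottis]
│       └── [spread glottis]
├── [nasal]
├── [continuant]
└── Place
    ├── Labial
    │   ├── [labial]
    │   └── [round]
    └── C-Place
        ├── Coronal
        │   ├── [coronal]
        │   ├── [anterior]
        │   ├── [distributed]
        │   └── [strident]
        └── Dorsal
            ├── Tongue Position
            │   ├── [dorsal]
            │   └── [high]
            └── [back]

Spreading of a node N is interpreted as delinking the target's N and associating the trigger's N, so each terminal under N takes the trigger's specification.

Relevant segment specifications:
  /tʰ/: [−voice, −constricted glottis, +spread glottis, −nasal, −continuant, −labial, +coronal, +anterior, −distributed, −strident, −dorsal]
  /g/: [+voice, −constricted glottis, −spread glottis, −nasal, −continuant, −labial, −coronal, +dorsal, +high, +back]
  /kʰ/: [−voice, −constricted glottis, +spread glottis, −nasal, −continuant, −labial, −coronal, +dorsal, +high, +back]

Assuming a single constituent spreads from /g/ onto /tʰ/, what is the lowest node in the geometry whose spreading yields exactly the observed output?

Comparing /tʰ/ with its surface form [kʰ], the features that change are [coronal], [anterior], [distributed], [strident], [dorsal], [high], [back].
Tracing each changed feature up the tree, the paths first meet at C-Place; any lower node misses at least one of them.
Spreading C-Place from /g/ overwrites each of those terminals with /g/'s values, yielding exactly [kʰ].
[voice], [spread glottis] stay as in /tʰ/ although /g/ differs there, so no node dominating them spread; among the remaining candidates C-Place is the lowest that derives the output.

C-Place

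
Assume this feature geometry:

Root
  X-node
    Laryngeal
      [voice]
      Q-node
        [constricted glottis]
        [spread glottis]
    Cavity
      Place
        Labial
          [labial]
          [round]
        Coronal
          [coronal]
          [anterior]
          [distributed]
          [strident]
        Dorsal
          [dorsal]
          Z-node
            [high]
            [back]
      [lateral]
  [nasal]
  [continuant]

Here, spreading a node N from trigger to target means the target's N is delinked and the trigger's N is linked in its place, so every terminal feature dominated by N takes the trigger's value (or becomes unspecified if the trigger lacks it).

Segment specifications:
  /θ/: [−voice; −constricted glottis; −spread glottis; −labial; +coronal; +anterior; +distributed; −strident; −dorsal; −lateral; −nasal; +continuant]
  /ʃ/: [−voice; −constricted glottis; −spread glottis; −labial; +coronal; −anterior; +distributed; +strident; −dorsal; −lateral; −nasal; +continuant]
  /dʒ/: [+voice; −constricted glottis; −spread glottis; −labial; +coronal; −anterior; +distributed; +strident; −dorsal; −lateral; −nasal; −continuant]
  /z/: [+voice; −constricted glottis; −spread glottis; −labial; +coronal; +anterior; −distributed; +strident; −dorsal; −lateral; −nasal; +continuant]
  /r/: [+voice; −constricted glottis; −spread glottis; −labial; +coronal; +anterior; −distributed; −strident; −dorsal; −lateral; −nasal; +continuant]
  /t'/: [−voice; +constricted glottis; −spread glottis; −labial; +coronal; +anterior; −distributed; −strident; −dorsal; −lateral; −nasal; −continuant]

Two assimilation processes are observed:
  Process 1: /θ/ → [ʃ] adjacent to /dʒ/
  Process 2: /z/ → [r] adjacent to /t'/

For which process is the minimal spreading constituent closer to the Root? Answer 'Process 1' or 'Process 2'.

Process 1 alters [anterior], [strident]; the lowest common ancestor is Coronal (depth 4 from Root).
In Process 2, [strident] changes, so the minimal spreading node is [strident] at depth 5.
Coronal (depth 4) sits above [strident] (depth 5), making Process 1 the one with the higher spreading node.

Process 1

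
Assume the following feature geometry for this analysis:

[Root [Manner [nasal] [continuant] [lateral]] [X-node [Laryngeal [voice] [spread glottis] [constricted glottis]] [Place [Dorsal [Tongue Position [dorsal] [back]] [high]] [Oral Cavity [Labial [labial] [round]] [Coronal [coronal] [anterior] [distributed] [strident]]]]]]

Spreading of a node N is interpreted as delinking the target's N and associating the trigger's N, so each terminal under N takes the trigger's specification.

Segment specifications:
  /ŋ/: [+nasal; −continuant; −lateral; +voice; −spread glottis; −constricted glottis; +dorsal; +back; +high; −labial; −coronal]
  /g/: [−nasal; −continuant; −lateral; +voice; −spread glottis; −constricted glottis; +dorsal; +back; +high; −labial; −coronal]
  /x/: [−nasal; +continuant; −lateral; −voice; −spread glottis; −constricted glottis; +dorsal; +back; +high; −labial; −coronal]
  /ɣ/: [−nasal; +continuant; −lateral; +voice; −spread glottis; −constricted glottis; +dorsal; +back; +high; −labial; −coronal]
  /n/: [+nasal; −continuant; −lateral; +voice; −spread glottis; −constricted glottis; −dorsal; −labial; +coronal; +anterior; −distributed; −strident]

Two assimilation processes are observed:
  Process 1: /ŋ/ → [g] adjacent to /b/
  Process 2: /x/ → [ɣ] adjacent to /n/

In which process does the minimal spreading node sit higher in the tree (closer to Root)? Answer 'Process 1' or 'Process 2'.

In Process 1, [nasal] changes, so the minimal spreading node is [nasal] at depth 2.
In Process 2, [voice] changes, so the minimal spreading node is [voice] at depth 3.
Depth 2 < depth 3; Process 1 involves the structurally higher constituent [nasal].

Process 1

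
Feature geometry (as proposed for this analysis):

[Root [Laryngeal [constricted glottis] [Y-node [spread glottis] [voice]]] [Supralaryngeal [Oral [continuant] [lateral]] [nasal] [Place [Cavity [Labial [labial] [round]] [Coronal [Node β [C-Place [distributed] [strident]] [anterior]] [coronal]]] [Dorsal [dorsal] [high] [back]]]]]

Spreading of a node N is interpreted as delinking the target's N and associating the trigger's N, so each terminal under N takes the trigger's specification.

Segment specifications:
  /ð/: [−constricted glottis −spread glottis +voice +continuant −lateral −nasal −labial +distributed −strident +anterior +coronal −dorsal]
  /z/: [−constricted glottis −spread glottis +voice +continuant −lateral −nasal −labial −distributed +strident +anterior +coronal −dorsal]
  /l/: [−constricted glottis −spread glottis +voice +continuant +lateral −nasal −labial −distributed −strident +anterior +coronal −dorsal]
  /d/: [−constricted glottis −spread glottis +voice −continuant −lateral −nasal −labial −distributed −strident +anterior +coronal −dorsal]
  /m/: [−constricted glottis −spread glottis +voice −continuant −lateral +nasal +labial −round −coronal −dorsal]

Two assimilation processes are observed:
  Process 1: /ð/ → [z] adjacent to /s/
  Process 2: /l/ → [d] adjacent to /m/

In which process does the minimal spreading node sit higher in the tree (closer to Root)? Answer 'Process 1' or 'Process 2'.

Process 2

Process 1: the features that change are [distributed], [strident]; the minimal node is C-Place (depth 6).
In Process 2, [continuant], [lateral] change, so the minimal spreading node is Oral at depth 2.
Oral is closer to Root than C-Place, so Process 2 spreads the higher node.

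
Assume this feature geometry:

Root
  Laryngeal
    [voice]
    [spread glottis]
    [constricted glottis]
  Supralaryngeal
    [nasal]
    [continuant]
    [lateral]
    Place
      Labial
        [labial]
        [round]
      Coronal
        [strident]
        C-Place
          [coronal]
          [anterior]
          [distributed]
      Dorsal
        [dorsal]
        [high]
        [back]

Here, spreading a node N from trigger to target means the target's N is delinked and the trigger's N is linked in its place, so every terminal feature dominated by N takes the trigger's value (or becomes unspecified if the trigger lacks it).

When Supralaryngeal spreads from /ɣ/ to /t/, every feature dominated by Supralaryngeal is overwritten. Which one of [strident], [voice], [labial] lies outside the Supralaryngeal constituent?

The terminals dominated by Supralaryngeal are [nasal], [continuant], [lateral], [labial], [round], [strident], [coronal], [anterior], [distributed], [dorsal], [high], [back].
[labial], [strident] all lie under Supralaryngeal, so they are overwritten when Supralaryngeal spreads.
But [voice] is a dependent of Laryngeal, outside Supralaryngeal; it is therefore untouched by the spreading.

[voice]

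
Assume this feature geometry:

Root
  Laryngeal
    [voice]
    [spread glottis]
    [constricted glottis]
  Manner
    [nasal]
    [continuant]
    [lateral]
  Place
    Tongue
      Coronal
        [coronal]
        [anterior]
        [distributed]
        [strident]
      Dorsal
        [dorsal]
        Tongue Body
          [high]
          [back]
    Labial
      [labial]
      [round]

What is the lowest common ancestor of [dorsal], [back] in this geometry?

[dorsal] lies under Dorsal (below Place).
[back] lies under Tongue Body (below Place).
Dorsal is the lowest common ancestor — every listed feature sits under it, and no single subconstituent of Dorsal covers them all.

Dorsal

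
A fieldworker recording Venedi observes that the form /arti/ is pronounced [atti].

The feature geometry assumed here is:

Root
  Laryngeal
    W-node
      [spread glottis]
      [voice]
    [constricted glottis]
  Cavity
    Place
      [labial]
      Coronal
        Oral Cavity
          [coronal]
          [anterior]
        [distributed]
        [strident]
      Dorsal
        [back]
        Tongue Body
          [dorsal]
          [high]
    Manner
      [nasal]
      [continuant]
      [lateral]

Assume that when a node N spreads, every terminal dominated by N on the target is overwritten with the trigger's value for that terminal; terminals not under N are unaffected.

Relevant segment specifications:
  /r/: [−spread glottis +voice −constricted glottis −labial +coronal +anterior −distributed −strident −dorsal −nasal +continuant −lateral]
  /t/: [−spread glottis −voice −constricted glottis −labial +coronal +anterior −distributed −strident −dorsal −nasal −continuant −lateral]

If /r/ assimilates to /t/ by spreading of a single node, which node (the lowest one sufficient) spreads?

Root

The alternation /r/ → [t] changes [voice], [continuant] and nothing else.
Tracing each changed feature up the tree, the paths first meet at Root; any lower node misses at least one of them.
If Root spreads, every terminal under it takes /t/'s value, producing [t] as observed.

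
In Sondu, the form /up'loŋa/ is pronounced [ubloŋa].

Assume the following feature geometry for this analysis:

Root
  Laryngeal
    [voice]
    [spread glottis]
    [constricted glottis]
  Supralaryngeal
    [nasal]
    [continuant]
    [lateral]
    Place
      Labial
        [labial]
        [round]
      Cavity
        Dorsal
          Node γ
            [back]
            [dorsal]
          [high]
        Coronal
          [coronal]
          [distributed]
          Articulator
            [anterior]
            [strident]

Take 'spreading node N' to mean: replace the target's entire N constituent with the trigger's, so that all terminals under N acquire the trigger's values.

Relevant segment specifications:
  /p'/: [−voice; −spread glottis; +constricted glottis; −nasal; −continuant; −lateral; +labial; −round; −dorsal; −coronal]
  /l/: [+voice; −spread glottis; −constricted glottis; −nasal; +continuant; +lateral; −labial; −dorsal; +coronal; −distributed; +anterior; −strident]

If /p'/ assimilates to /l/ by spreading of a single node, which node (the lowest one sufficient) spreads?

Laryngeal

Feature comparison: [voice], [constricted glottis] differ between /p'/ and [b]; the remaining terminals match.
The smallest constituent containing every changed terminal is Laryngeal — each of its daughters lacks at least one of the affected features.
Delinking /p'/'s Laryngeal and associating /l/'s Laryngeal gives precisely the feature bundle of [b].
[lateral], [labial] — on which /l/ differs from /p'/ — are unchanged, so Root cannot have spread; the constituent is no larger than Laryngeal.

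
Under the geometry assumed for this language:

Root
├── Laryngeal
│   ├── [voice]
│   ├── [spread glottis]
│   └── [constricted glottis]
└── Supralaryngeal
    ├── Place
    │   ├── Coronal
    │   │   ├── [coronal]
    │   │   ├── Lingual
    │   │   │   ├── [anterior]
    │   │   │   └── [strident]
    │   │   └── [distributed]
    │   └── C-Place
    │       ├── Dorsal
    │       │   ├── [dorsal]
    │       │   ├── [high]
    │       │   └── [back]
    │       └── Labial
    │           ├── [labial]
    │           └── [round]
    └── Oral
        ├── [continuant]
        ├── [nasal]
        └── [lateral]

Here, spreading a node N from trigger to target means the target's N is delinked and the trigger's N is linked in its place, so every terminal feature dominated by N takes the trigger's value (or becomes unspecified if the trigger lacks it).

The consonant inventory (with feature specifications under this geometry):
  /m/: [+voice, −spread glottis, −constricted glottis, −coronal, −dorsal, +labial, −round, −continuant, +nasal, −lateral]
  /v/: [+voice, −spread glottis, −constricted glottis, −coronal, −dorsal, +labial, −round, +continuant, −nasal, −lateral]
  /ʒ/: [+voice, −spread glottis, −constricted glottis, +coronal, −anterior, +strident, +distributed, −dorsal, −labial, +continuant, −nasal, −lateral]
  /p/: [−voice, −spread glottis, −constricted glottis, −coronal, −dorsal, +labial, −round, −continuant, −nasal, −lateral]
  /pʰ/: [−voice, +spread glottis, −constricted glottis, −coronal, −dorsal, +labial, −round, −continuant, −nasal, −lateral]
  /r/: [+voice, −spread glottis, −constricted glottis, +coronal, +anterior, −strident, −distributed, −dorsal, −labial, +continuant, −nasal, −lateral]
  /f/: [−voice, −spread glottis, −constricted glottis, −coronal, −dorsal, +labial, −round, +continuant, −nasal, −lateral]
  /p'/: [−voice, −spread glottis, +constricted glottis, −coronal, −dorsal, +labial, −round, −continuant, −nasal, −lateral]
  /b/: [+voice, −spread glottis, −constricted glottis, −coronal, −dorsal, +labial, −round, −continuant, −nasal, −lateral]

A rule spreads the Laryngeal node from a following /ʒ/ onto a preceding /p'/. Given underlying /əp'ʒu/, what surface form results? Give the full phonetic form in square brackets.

[əbʒu]

The Laryngeal node dominates the terminals [voice], [spread glottis], [constricted glottis].
The target acquires /ʒ/'s values for everything under Laryngeal — [+voice], [−spread glottis], [−constricted glottis] — while keeping its own [coronal], [dorsal], [labial], ….
Among the inventory, only /b/ has exactly this specification, giving the surface form [əbʒu].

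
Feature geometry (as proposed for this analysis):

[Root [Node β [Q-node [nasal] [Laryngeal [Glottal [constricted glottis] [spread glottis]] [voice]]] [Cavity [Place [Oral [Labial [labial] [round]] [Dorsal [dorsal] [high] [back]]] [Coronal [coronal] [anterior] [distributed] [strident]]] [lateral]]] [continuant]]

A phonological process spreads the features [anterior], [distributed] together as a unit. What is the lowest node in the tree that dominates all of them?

Coronal

[anterior]: Root / Node β / Cavity / Place / Coronal / [anterior].
[distributed]: Root / Node β / Cavity / Place / Coronal / [distributed].
The lowest node appearing on every path is Coronal; each proper daughter of Coronal fails to dominate at least one of the listed features.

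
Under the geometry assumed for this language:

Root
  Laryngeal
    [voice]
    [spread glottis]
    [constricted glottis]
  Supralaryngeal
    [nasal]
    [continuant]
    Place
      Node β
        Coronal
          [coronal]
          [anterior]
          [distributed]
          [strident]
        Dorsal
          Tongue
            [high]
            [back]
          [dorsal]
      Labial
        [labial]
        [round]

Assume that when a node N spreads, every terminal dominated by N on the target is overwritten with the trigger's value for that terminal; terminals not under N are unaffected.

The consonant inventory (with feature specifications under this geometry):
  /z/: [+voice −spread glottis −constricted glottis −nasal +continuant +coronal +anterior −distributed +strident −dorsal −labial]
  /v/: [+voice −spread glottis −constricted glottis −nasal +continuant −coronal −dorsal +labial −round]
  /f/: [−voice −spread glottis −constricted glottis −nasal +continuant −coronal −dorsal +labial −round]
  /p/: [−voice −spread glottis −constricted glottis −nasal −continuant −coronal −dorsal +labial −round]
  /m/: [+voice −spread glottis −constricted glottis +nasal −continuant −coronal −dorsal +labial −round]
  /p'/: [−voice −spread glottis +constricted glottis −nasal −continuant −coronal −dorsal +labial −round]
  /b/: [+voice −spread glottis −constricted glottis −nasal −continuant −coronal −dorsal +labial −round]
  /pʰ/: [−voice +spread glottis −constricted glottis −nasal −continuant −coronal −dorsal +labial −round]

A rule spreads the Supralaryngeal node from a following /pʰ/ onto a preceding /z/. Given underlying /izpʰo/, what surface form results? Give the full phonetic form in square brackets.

Supralaryngeal immediately or transitively dominates [nasal], [continuant], [coronal], [anterior], [distributed], [strident], [high], [back], [dorsal], [labial], [round].
The target acquires /pʰ/'s values for everything under Supralaryngeal — [−nasal], [−continuant], [−coronal], [−dorsal], [+labial], [−round] — while keeping its own [voice], [spread glottis], [constricted glottis].
The resulting bundle matches /b/ in the inventory; substituting it for /z/ gives [ibpʰo].

[ibpʰo]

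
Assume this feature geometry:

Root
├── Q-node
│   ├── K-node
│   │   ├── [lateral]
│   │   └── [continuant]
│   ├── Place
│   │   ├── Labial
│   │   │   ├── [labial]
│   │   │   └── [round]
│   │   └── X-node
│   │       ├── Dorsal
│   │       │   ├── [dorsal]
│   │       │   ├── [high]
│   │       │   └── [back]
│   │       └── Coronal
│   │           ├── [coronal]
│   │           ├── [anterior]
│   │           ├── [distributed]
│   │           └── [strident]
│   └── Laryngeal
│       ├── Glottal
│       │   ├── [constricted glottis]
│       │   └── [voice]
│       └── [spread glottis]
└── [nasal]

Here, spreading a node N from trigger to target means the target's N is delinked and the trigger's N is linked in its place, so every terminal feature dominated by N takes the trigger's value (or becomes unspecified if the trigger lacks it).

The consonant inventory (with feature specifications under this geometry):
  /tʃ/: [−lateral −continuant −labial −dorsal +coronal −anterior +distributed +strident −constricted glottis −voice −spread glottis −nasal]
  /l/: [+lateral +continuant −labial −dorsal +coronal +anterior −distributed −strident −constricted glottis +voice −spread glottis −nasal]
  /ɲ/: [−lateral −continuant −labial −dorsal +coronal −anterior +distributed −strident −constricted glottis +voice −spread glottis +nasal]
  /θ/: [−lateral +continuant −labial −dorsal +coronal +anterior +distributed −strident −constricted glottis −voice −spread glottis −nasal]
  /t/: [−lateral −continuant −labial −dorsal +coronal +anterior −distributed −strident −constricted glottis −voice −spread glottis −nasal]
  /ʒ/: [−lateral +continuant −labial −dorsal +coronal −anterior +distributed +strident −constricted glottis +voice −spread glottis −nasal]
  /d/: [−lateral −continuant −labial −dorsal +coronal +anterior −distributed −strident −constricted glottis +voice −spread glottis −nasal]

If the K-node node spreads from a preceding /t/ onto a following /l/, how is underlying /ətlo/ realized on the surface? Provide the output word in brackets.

[ətdo]

The K-node node dominates the terminals [lateral], [continuant].
After delinking /l/'s K-node and linking /t/'s, the affected terminals become [−lateral], [−continuant]; [labial], [dorsal], [coronal], … (outside K-node) are retained from /l/.
This feature bundle is that of [d], so /ətlo/ surfaces as [ətdo].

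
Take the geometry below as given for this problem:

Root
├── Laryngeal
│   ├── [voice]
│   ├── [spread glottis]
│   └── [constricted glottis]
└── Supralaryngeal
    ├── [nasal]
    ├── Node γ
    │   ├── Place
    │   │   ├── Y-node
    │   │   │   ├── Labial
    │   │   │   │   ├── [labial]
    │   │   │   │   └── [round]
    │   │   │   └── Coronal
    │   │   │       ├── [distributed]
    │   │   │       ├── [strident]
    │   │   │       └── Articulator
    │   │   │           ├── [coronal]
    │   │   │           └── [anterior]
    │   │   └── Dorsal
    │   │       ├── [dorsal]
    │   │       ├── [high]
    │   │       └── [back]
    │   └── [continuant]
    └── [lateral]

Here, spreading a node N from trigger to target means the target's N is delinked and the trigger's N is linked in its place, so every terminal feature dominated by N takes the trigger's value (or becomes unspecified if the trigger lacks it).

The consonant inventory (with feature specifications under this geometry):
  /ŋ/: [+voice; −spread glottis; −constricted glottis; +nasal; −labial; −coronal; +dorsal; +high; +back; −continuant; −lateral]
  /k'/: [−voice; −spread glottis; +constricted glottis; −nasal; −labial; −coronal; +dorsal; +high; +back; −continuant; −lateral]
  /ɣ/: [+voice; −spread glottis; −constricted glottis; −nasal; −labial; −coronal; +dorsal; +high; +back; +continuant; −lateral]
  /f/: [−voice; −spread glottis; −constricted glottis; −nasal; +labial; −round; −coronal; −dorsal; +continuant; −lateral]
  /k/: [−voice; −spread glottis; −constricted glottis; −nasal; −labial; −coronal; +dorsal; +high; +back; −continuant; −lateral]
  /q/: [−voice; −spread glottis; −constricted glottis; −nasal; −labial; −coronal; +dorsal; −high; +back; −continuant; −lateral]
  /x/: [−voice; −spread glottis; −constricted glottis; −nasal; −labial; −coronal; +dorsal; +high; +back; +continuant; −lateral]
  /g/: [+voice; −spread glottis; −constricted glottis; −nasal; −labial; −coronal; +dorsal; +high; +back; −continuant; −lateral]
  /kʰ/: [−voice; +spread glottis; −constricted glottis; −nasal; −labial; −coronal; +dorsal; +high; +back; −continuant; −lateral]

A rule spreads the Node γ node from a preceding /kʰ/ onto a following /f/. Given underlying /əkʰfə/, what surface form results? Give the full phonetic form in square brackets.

Node γ immediately or transitively dominates [labial], [round], [distributed], [strident], [coronal], [anterior], [dorsal], [high], [back], [continuant].
After delinking /f/'s Node γ and linking /kʰ/'s, the affected terminals become [−labial], [−coronal], [+dorsal], [+high], [+back], [−continuant]; [voice], [spread glottis], [constricted glottis], … (outside Node γ) are retained from /f/.
The resulting bundle matches /k/ in the inventory; substituting it for /f/ gives [əkʰkə].

[əkʰkə]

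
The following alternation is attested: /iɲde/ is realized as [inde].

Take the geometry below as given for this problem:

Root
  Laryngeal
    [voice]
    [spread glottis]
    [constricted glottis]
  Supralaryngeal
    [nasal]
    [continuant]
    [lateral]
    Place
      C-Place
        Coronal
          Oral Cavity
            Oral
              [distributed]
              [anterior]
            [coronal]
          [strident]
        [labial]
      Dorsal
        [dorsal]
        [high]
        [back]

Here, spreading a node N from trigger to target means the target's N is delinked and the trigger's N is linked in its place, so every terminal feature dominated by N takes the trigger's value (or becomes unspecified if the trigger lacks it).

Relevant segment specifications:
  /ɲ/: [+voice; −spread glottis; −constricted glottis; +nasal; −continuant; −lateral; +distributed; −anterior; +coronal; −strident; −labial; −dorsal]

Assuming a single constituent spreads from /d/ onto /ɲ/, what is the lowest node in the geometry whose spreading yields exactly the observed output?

Oral

/ɲ/ and [n] differ in [anterior], [distributed]; every other specified feature is identical.
In this geometry the lowest node dominating all of them is Oral: every daughter of Oral dominates only a proper subset, so no lower node suffices.
Spreading Oral from /d/ overwrites each of those terminals with /d/'s values, yielding exactly [n].
[nasal], a feature on which the two segments disagree outside Oral, is unchanged — nothing dominating it spread, and Oral is the minimal sufficient constituent.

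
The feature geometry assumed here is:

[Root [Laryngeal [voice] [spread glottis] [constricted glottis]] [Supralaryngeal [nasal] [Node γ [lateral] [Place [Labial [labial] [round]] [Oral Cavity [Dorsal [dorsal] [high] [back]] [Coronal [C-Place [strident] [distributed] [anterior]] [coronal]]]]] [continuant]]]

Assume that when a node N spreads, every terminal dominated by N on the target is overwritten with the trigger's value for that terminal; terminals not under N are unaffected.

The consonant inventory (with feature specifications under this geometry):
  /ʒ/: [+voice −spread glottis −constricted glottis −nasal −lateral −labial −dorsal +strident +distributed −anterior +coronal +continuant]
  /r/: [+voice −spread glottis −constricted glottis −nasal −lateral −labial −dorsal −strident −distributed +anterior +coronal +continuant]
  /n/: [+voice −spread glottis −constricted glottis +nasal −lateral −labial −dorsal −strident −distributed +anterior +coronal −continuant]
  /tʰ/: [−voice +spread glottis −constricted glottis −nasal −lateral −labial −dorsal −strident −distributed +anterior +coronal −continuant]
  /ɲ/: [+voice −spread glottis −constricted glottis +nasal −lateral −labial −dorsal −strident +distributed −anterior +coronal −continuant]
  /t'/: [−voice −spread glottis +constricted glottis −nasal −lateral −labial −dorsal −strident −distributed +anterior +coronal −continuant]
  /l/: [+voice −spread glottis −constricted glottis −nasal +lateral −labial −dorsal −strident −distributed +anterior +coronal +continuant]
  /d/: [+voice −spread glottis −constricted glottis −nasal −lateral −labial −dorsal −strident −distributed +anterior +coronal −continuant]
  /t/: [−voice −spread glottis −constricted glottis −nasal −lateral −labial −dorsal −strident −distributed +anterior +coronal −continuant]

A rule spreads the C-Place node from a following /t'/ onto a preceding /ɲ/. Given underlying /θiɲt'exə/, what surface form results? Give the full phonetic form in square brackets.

[θint'exə]

Terminals under C-Place in this geometry: [strident], [distributed], [anterior].
Spreading C-Place from /t'/ onto /ɲ/ replaces those values with /t'/'s: [−strident], [−distributed], [+anterior]. Features outside C-Place ([voice], [spread glottis], [constricted glottis], …) stay as in /ɲ/.
This feature bundle is that of [n], so /θiɲt'exə/ surfaces as [θint'exə].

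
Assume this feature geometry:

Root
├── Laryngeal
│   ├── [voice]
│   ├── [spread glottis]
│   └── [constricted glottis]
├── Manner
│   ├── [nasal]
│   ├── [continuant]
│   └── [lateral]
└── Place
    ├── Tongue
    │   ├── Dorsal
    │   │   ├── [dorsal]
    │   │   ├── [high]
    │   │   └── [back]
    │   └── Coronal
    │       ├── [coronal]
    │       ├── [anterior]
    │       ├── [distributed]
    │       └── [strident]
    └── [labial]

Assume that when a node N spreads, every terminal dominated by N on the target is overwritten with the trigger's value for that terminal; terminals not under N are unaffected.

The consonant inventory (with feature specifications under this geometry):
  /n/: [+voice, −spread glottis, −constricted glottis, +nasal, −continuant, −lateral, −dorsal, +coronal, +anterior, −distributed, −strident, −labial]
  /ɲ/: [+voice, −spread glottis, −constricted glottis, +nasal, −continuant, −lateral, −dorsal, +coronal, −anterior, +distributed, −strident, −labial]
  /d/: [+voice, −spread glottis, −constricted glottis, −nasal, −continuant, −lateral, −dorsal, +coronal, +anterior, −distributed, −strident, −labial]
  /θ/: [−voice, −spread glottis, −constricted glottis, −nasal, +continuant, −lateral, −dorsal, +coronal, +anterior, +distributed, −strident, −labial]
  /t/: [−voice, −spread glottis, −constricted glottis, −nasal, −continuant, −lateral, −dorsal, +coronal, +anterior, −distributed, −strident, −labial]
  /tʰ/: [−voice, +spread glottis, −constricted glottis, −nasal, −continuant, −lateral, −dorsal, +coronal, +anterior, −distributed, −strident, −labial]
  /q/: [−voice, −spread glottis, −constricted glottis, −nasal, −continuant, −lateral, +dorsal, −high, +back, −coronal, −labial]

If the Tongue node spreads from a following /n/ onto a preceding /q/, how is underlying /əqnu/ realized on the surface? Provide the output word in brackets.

[ətnu]

The Tongue node dominates the terminals [dorsal], [high], [back], [coronal], [anterior], [distributed], [strident].
The target acquires /n/'s values for everything under Tongue — [−dorsal], [+coronal], [+anterior], [−distributed], [−strident] — while keeping its own [voice], [spread glottis], [constricted glottis], ….
The resulting bundle matches /t/ in the inventory; substituting it for /q/ gives [ətnu].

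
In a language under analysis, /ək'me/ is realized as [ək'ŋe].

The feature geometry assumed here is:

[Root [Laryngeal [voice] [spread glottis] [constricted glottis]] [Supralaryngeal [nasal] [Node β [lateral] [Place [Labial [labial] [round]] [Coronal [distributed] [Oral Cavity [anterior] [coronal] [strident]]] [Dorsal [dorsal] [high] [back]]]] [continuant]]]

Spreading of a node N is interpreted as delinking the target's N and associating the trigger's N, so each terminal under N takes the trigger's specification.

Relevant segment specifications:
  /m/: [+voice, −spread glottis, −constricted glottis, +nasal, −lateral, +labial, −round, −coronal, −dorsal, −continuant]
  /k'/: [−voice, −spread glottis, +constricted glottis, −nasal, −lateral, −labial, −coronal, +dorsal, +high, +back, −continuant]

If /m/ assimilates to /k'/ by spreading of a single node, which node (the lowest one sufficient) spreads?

Feature comparison: [labial], [round], [dorsal], [high], [back] differ between /m/ and [ŋ]; the remaining terminals match.
Tracing each changed feature up the tree, the paths first meet at Place; any lower node misses at least one of them.
If Place spreads, every terminal under it takes /k'/'s value, producing [ŋ] as observed.
Features on which the two segments disagree outside Place, such as [nasal], [voice], are unchanged — nothing dominating them spread, and Place is the minimal sufficient constituent.

Place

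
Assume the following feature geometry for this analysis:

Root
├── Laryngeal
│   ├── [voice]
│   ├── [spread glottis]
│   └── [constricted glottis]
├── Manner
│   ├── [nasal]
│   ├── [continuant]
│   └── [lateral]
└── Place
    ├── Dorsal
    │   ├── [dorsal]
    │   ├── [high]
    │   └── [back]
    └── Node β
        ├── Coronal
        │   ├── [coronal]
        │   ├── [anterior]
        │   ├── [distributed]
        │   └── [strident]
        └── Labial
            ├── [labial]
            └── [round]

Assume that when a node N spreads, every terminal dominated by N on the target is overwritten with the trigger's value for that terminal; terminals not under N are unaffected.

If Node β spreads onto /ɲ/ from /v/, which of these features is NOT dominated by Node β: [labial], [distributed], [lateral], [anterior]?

Under this geometry, Node β contains [coronal], [anterior], [distributed], [strident], [labial], [round].
[labial], [distributed], [anterior] all lie under Node β, so they are overwritten when Node β spreads.
[lateral] is not within the Node β subtree (it hangs from Manner), so /ɲ/'s [lateral] value survives.

[lateral]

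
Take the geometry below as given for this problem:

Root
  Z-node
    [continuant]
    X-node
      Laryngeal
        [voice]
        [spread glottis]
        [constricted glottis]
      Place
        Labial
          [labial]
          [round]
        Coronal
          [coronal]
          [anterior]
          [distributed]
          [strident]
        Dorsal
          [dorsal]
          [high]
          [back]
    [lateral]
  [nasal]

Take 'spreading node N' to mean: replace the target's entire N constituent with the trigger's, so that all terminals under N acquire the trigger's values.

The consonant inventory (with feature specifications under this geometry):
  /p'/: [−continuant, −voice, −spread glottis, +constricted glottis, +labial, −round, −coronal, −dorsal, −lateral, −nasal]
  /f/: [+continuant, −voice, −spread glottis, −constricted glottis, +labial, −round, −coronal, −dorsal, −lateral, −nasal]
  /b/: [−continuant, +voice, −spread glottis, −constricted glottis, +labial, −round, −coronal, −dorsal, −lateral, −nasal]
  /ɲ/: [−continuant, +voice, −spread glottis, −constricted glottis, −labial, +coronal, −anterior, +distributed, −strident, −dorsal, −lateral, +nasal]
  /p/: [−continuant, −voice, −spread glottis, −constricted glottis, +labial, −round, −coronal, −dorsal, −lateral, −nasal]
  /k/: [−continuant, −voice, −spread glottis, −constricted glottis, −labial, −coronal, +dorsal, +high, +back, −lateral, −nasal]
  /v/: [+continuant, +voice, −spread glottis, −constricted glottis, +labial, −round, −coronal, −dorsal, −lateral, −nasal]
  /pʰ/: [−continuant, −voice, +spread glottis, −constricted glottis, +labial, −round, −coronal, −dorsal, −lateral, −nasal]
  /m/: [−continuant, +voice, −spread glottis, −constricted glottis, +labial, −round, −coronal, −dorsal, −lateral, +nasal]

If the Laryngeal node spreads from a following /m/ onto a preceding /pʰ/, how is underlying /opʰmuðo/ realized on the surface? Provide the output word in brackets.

[obmuðo]

The Laryngeal node dominates the terminals [voice], [spread glottis], [constricted glottis].
Spreading Laryngeal from /m/ onto /pʰ/ replaces those values with /m/'s: [+voice], [−spread glottis], [−constricted glottis]. Features outside Laryngeal ([continuant], [labial], [round], …) stay as in /pʰ/.
This feature bundle is that of [b], so /opʰmuðo/ surfaces as [obmuðo].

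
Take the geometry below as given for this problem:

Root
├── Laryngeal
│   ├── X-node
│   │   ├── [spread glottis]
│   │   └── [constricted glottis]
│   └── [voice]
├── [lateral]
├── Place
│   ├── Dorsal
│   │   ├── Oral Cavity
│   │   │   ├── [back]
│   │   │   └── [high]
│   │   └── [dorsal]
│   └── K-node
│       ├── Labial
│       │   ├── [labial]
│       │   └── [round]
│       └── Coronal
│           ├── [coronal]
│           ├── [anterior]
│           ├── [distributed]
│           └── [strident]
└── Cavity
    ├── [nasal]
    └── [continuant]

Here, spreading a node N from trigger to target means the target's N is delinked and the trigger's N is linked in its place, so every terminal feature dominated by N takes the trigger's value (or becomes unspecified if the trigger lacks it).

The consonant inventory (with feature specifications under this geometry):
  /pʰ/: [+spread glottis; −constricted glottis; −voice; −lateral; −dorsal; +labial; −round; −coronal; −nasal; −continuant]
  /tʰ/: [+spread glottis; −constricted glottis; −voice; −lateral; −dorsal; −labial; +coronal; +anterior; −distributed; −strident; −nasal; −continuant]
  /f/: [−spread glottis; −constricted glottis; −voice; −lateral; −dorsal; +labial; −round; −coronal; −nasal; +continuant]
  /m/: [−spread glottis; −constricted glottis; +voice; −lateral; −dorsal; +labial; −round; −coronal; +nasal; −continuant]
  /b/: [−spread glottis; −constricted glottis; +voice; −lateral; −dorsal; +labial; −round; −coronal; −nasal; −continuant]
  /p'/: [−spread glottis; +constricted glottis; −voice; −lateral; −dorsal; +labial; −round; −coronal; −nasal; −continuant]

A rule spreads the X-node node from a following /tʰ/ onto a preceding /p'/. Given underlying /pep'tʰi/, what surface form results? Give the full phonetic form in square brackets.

The X-node node dominates the terminals [spread glottis], [constricted glottis].
After delinking /p'/'s X-node and linking /tʰ/'s, the affected terminals become [+spread glottis], [−constricted glottis]; [voice], [lateral], [dorsal], … (outside X-node) are retained from /p'/.
Among the inventory, only /pʰ/ has exactly this specification, giving the surface form [pepʰtʰi].

[pepʰtʰi]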